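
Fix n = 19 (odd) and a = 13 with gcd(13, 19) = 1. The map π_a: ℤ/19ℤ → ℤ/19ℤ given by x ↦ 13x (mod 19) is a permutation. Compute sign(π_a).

-1

Orbit of 2 under x↦13x: [2, 7, 15, 5, 8, 9, 3]… (length divides ord_19(13)).
Cycle lengths of π_13 on ℤ/19ℤ: [18, 1]; 2 cycles in total.
2 cycles on 19: each ℓ→(−1)^(ℓ−1), product (−1)^17 = -1.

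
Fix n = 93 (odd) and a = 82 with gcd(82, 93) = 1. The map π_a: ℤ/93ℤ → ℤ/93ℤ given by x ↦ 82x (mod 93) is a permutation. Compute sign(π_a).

Orbit of 4 under x↦82x: [4, 49, 19, 70, 67, 7, 16]… (length divides ord_93(82)).
Decompose π into cycles: lengths [15, 15, 15, 15, 15, 15, 1, 1, 1] (9 cycles, including the fixed point 0).
Σ(ℓ_i−1) = 93−9 = 84; sign = (−1)^84 = +1.
Zolotarev: (82|93) = +1, matching the cycle-count sign.

+1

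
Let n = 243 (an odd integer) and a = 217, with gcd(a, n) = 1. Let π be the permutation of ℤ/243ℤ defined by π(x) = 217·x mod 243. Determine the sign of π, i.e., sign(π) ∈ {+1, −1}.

Start at x=217: 217 → 190 → 163 → 136 → 109 → 82 → 55 → … (one orbit).
The orbit structure of x ↦ 217x mod 243: 63 orbits of sizes [9, 9, 9, 9, 9, 9, 9, 9, 9, 9, 9, 9, 9, 9, 9, 9, 9, 9, 3, 3, 3, 3, 3, 3, 3, 3, 3, 3, 3, 3, 3, 3, 3, 3, 3, 3, 1, 1, 1, 1, 1, 1, 1, 1, 1, 1, 1, 1, 1, 1, 1, 1, 1, 1, 1, 1, 1, 1, 1, 1, 1, 1, 1].
Σ(ℓ_i−1) = 243−63 = 180; sign = (−1)^180 = +1.

+1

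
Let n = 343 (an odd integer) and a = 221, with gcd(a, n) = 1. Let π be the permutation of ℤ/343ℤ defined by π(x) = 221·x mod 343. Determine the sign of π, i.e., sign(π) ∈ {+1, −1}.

+1

Start at x=107: 107 → 323 → 39 → 44 → 120 → 109 → 79 → … (one orbit).
π_221 has 7 disjoint cycles with lengths [147, 147, 21, 21, 3, 3, 1] on {0,…,342}.
Σ(ℓ_i−1) = 343−7 = 336; sign = (−1)^336 = +1.
Zolotarev: (221|343) = +1, matching the cycle-count sign.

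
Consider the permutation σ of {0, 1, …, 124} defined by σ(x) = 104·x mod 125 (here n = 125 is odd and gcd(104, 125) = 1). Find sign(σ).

Start at x=101: 101 → 4 → 41 → 14 → 81 → 49 → 96 → … (one orbit).
Decompose π into cycles: lengths [50, 50, 10, 10, 2, 2, 1] (7 cycles, including the fixed point 0).
sign(π) = (−1)^{n − #cycles} = (−1)^{125−7} = (−1)^118 = +1.
(104|125)_J = +1 (Zolotarev's lemma cross-check).

+1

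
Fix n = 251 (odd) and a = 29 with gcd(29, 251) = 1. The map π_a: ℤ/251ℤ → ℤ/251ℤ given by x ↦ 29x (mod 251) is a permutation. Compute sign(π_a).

Start at x=25: 25 → 223 → 192 → 46 → 79 → 32 → 175 → … (one orbit).
Decompose π into cycles: lengths [250, 1] (2 cycles, including the fixed point 0).
n − c = 251 − 2 = 249; sign = (−1)^249 = -1.

-1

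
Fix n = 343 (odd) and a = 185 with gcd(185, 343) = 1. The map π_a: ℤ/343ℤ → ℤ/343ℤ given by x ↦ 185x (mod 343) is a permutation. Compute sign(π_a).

-1

Trace 29: π^k(29) = [29, 220, 226, 307, 200, 299, 92] for k=0..6.
Cycle lengths of π_185 on ℤ/343ℤ: [294, 42, 6, 1]; 4 cycles in total.
n − c = 343 − 4 = 339; sign = (−1)^339 = -1.
Via Zolotarev, sign(π_{185}) = (185|343) = -1.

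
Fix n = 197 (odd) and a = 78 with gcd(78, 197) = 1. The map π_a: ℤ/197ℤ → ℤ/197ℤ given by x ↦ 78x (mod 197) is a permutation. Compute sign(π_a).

-1

Trace 146: π^k(146) = [146, 159, 188, 86, 10, 189, 164] for k=0..6.
Decompose π into cycles: lengths [196, 1] (2 cycles, including the fixed point 0).
sign(π) = (−1)^{n − #cycles} = (−1)^{197−2} = (−1)^195 = -1.
(78|197)_J = -1 (Zolotarev's lemma cross-check).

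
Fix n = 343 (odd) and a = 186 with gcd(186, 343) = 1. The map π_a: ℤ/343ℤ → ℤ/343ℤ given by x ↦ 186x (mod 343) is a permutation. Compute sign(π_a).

Trace 302: π^k(302) = [302, 263, 212, 330, 326, 268, 113] for k=0..6.
7 cycles of lengths [147, 147, 21, 21, 3, 3, 1].
With 7 cycles on 343 points, sign = (−1)^{343−7} = +1.
Via Zolotarev, sign(π_{186}) = (186|343) = +1.

+1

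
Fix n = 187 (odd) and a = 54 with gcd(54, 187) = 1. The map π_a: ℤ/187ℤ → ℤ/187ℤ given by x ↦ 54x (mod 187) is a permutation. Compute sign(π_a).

+1

Start at x=100: 100 → 164 → 67 → 65 → 144 → 109 → 89 → … (one orbit).
Cycle type of π: 16×11 + 2×5 + 1; total 17 cycles.
sign(π) = (−1)^{n − #cycles} = (−1)^{187−17} = (−1)^170 = +1.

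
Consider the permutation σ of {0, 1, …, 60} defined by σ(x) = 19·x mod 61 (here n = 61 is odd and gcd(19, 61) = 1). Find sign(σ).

Trace 57: π^k(57) = [57, 46, 20, 14, 22, 52, 12] for k=0..6.
The orbit structure of x ↦ 19x mod 61: 3 orbits of sizes [30, 30, 1].
Σ(ℓ_i−1) = 61−3 = 58; sign = (−1)^58 = +1.
Check: (19/61) = +1 by Zolotarev.

+1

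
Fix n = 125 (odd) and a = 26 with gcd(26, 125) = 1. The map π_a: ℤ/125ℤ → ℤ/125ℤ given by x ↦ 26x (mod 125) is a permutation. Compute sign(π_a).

Orbit of 51 under x↦26x: [51, 76, 101, 1, 26]… (length divides ord_125(26)).
Decompose π into cycles: lengths [5, 5, 5, 5, 5, 5, 5, 5, 5, 5, 5, 5, 5, 5, 5, 5, 5, 5, 5, 5, 1, 1, 1, 1, 1, 1, 1, 1, 1, 1, 1, 1, 1, 1, 1, 1, 1, 1, 1, 1, 1, 1, 1, 1, 1] (45 cycles, including the fixed point 0).
n − c = 125 − 45 = 80; sign = (−1)^80 = +1.
Check: (26/125) = +1 by Zolotarev.

+1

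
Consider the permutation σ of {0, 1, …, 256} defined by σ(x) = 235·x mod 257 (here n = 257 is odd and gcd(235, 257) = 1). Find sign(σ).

Orbit of 187 under x↦235x: [187, 255, 44, 60, 222, 256, 22]… (length divides ord_257(235)).
The orbit structure of x ↦ 235x mod 257: 5 orbits of sizes [64, 64, 64, 64, 1].
n − c = 257 − 5 = 252; sign = (−1)^252 = +1.

+1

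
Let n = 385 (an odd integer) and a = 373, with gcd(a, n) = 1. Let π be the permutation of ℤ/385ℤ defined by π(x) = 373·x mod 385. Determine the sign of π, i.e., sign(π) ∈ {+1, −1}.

+1

Trace 221: π^k(221) = [221, 43, 254, 32, 1, 373, 144] for k=0..6.
π_373 has 51 disjoint cycles with lengths [12, 12, 12, 12, 12, 12, 12, 12, 12, 12, 12, 12, 12, 12, 12, 12, 12, 12, 12, 12, 12, 12, 6, 6, 6, 6, 6, 6, 6, 6, 6, 6, 4, 4, 4, 4, 4, 4, 4, 4, 4, 4, 4, 3, 3, 2, 2, 2, 2, 2, 1] on {0,…,384}.
51 cycles on 385: each ℓ→(−1)^(ℓ−1), product (−1)^334 = +1.
Check: (373/385) = +1 by Zolotarev.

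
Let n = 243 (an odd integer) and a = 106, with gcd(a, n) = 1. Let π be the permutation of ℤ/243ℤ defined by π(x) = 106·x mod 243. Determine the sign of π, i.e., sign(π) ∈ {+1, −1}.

+1

Trace 211: π^k(211) = [211, 10, 88, 94, 1, 106, 58] for k=0..6.
The orbit structure of x ↦ 106x mod 243: 11 orbits of sizes [81, 81, 27, 27, 9, 9, 3, 3, 1, 1, 1].
With 11 cycles on 243 points, sign = (−1)^{243−11} = +1.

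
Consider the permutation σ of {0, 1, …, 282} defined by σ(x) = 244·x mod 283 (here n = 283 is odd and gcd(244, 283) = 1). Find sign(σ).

Orbit of 134 under x↦244x: [134, 151, 54, 158, 64, 51, 275]… (length divides ord_283(244)).
7 cycles of lengths [47, 47, 47, 47, 47, 47, 1].
Σ(ℓ_i−1) = 283−7 = 276; sign = (−1)^276 = +1.
Check: (244/283) = +1 by Zolotarev.

+1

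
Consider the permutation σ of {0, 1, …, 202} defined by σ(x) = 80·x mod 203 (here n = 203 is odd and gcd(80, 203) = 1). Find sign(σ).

-1

Trace 80: π^k(80) = [80, 107, 34, 81, 187, 141, 115] for k=0..6.
8 cycles of lengths [42, 42, 42, 42, 14, 14, 6, 1].
n − c = 203 − 8 = 195; sign = (−1)^195 = -1.
Via Zolotarev, sign(π_{80}) = (80|203) = -1.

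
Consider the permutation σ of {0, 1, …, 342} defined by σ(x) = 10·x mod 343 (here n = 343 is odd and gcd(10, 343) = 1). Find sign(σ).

Orbit of 332 under x↦10x: [332, 233, 272, 319, 103, 1, 10]… (length divides ord_343(10)).
Decompose π into cycles: lengths [294, 42, 6, 1] (4 cycles, including the fixed point 0).
sign(π) = (−1)^{n − #cycles} = (−1)^{343−4} = (−1)^339 = -1.
(10|343)_J = -1 (Zolotarev's lemma cross-check).

-1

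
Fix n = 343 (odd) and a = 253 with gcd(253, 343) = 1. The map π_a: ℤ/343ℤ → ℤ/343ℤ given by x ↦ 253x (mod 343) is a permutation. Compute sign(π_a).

+1

Start at x=134: 134 → 288 → 148 → 57 → 15 → 22 → 78 → … (one orbit).
π_253 has 19 disjoint cycles with lengths [49, 49, 49, 49, 49, 49, 7, 7, 7, 7, 7, 7, 1, 1, 1, 1, 1, 1, 1] on {0,…,342}.
With 19 cycles on 343 points, sign = (−1)^{343−19} = +1.
Via Zolotarev, sign(π_{253}) = (253|343) = +1.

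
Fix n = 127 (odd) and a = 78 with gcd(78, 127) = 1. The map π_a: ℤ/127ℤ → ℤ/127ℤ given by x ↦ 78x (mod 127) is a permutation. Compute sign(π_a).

Trace 80: π^k(80) = [80, 17, 56, 50, 90, 35, 63] for k=0..6.
The orbit structure of x ↦ 78x mod 127: 2 orbits of sizes [126, 1].
Σ(ℓ_i−1) = 127−2 = 125; sign = (−1)^125 = -1.

-1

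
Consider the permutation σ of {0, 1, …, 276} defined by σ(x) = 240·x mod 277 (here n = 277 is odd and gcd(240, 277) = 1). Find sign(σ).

Orbit of 138 under x↦240x: [138, 157, 8, 258, 149, 27, 109]… (length divides ord_277(240)).
Cycle type of π: 92×3 + 1; total 4 cycles.
277 − 4 = 273 transpositions; sign(π) = (−1)^273 = -1.
Zolotarev: (240|277) = -1, matching the cycle-count sign.

-1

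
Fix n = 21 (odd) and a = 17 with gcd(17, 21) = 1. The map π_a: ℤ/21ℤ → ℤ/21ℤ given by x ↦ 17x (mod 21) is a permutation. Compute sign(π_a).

Start at x=5: 5 → 1 → 17 → 16 → 20 → 4 → 5 (one orbit).
5 cycles of lengths [6, 6, 6, 2, 1].
Σ(ℓ_i−1) = 21−5 = 16; sign = (−1)^16 = +1.
Zolotarev: (17|21) = +1, matching the cycle-count sign.

+1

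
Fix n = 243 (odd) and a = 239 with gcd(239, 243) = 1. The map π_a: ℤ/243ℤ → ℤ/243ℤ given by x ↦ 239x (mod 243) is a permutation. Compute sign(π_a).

Orbit of 164 under x↦239x: [164, 73, 194, 196, 188, 220, 92]… (length divides ord_243(239)).
6 cycles of lengths [162, 54, 18, 6, 2, 1].
Σ(ℓ_i−1) = 243−6 = 237; sign = (−1)^237 = -1.
Zolotarev: (239|243) = -1, matching the cycle-count sign.

-1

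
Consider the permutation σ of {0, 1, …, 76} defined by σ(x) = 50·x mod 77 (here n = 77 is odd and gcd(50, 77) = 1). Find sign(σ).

-1

Trace 36: π^k(36) = [36, 29, 64, 43, 71, 8, 15] for k=0..6.
The orbit structure of x ↦ 50x mod 77: 14 orbits of sizes [10, 10, 10, 10, 10, 10, 10, 1, 1, 1, 1, 1, 1, 1].
sign(π) = (−1)^{n − #cycles} = (−1)^{77−14} = (−1)^63 = -1.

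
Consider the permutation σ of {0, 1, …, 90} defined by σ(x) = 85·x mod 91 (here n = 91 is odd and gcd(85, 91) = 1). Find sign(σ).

Orbit of 71 under x↦85x: [71, 29, 8, 43, 15, 1, 85]… (length divides ord_91(85)).
π_85 has 14 disjoint cycles with lengths [12, 12, 12, 12, 12, 12, 12, 1, 1, 1, 1, 1, 1, 1] on {0,…,90}.
n − c = 91 − 14 = 77; sign = (−1)^77 = -1.

-1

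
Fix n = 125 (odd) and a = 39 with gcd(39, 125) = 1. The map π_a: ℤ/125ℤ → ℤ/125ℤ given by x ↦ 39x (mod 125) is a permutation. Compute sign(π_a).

Start at x=51: 51 → 114 → 71 → 19 → 116 → 24 → 61 → … (one orbit).
π_39 has 7 disjoint cycles with lengths [50, 50, 10, 10, 2, 2, 1] on {0,…,124}.
sign(π) = (−1)^{n − #cycles} = (−1)^{125−7} = (−1)^118 = +1.

+1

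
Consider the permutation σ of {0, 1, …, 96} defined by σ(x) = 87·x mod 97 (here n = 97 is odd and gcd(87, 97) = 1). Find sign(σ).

Trace 78: π^k(78) = [78, 93, 40, 85, 23, 61, 69] for k=0..6.
π_87 has 2 disjoint cycles with lengths [96, 1] on {0,…,96}.
With 2 cycles on 97 points, sign = (−1)^{97−2} = -1.

-1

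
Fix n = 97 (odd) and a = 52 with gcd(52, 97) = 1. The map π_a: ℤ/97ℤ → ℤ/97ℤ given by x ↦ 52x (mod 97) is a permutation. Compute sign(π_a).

-1

Orbit of 79 under x↦52x: [79, 34, 22, 77, 27, 46, 64]… (length divides ord_97(52)).
4 cycles of lengths [32, 32, 32, 1].
4 cycles on 97: each ℓ→(−1)^(ℓ−1), product (−1)^93 = -1.
Check: (52/97) = -1 by Zolotarev.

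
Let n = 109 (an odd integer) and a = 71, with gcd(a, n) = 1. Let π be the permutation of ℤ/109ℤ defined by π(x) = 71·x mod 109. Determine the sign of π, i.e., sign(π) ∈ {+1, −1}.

+1

Orbit of 16 under x↦71x: [16, 46, 105, 43, 1, 71, 27]… (length divides ord_109(71)).
The orbit structure of x ↦ 71x mod 109: 7 orbits of sizes [18, 18, 18, 18, 18, 18, 1].
With 7 cycles on 109 points, sign = (−1)^{109−7} = +1.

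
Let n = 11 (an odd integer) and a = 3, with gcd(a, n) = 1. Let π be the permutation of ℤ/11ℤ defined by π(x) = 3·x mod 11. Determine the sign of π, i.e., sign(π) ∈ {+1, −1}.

Trace 1: π^k(1) = [1, 3, 9, 5, 4] for k=0..4.
3 cycles of lengths [5, 5, 1].
sign(π) = (−1)^{n − #cycles} = (−1)^{11−3} = (−1)^8 = +1.
(3|11)_J = +1 (Zolotarev's lemma cross-check).

+1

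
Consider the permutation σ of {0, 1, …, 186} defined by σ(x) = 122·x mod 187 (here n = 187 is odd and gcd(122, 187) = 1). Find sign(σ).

-1

Start at x=111: 111 → 78 → 166 → 56 → 100 → 45 → 67 → … (one orbit).
π_122 has 22 disjoint cycles with lengths [16, 16, 16, 16, 16, 16, 16, 16, 16, 16, 16, 1, 1, 1, 1, 1, 1, 1, 1, 1, 1, 1] on {0,…,186}.
187 − 22 = 165 transpositions; sign(π) = (−1)^165 = -1.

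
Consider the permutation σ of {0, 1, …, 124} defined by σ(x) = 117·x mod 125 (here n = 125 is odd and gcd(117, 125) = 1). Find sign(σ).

-1

Orbit of 8 under x↦117x: [8, 61, 12, 29, 18, 106, 27]… (length divides ord_125(117)).
Cycle type of π: 100 + 20 + 4 + 1; total 4 cycles.
Σ(ℓ_i−1) = 125−4 = 121; sign = (−1)^121 = -1.
Via Zolotarev, sign(π_{117}) = (117|125) = -1.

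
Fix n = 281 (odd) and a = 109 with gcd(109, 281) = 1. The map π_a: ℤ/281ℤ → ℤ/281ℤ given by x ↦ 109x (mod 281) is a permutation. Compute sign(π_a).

Start at x=181: 181 → 59 → 249 → 165 → 1 → 109 → 79 → 181 (one orbit).
41 cycles of lengths [7, 7, 7, 7, 7, 7, 7, 7, 7, 7, 7, 7, 7, 7, 7, 7, 7, 7, 7, 7, 7, 7, 7, 7, 7, 7, 7, 7, 7, 7, 7, 7, 7, 7, 7, 7, 7, 7, 7, 7, 1].
sign(π) = (−1)^{n − #cycles} = (−1)^{281−41} = (−1)^240 = +1.

+1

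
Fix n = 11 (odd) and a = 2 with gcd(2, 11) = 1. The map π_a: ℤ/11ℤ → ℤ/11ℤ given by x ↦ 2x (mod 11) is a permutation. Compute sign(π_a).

-1

Orbit of 9 under x↦2x: [9, 7, 3, 6, 1, 2, 4]… (length divides ord_11(2)).
Cycle lengths of π_2 on ℤ/11ℤ: [10, 1]; 2 cycles in total.
11 − 2 = 9 transpositions; sign(π) = (−1)^9 = -1.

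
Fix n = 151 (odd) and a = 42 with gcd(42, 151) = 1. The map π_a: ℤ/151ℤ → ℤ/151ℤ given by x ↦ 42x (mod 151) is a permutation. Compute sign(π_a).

Trace 110: π^k(110) = [110, 90, 5, 59, 62, 37, 44] for k=0..6.
Decompose π into cycles: lengths [75, 75, 1] (3 cycles, including the fixed point 0).
sign(π) = (−1)^{n − #cycles} = (−1)^{151−3} = (−1)^148 = +1.

+1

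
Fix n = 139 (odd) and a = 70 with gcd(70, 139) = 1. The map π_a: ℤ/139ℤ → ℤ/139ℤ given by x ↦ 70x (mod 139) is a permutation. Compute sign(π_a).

Trace 115: π^k(115) = [115, 127, 133, 136, 68, 34, 17] for k=0..6.
2 cycles of lengths [138, 1].
139 − 2 = 137 transpositions; sign(π) = (−1)^137 = -1.
Via Zolotarev, sign(π_{70}) = (70|139) = -1.

-1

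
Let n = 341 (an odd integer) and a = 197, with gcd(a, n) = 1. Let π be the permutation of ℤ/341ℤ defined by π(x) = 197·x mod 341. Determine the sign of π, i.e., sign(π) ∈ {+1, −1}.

+1

Start at x=65: 65 → 188 → 208 → 56 → 120 → 111 → 43 → … (one orbit).
π_197 has 17 disjoint cycles with lengths [30, 30, 30, 30, 30, 30, 30, 30, 30, 30, 30, 2, 2, 2, 2, 2, 1] on {0,…,340}.
17 cycles on 341: each ℓ→(−1)^(ℓ−1), product (−1)^324 = +1.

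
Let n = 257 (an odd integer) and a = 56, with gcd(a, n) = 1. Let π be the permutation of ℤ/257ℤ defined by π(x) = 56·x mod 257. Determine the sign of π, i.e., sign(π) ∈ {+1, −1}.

-1

Trace 57: π^k(57) = [57, 108, 137, 219, 185, 80, 111] for k=0..6.
Cycle type of π: 256 + 1; total 2 cycles.
2 cycles on 257: each ℓ→(−1)^(ℓ−1), product (−1)^255 = -1.
Check: (56/257) = -1 by Zolotarev.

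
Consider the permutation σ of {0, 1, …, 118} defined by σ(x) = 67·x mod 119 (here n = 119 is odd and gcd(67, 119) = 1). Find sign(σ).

+1

Orbit of 1 under x↦67x: [1, 67, 86, 50, 18, 16]… (length divides ord_119(67)).
The orbit structure of x ↦ 67x mod 119: 27 orbits of sizes [6, 6, 6, 6, 6, 6, 6, 6, 6, 6, 6, 6, 6, 6, 6, 6, 3, 3, 2, 2, 2, 2, 2, 2, 2, 2, 1].
27 cycles on 119: each ℓ→(−1)^(ℓ−1), product (−1)^92 = +1.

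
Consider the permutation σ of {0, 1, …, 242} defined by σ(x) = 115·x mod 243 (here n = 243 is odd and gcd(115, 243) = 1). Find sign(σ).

+1

Orbit of 157 under x↦115x: [157, 73, 133, 229, 91, 16, 139]… (length divides ord_243(115)).
π_115 has 11 disjoint cycles with lengths [81, 81, 27, 27, 9, 9, 3, 3, 1, 1, 1] on {0,…,242}.
With 11 cycles on 243 points, sign = (−1)^{243−11} = +1.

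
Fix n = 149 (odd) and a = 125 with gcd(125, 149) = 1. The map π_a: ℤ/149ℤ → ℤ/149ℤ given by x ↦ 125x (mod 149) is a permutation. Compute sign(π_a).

Orbit of 17 under x↦125x: [17, 39, 107, 114, 95, 104, 37]… (length divides ord_149(125)).
Decompose π into cycles: lengths [37, 37, 37, 37, 1] (5 cycles, including the fixed point 0).
149 − 5 = 144 transpositions; sign(π) = (−1)^144 = +1.
The Jacobi symbol (125|149) = +1 (Zolotarev) agrees.

+1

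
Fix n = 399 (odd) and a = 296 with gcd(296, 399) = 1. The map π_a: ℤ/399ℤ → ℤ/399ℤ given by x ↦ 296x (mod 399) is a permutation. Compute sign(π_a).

Orbit of 163 under x↦296x: [163, 368, 1, 296, 235, 134]… (length divides ord_399(296)).
The orbit structure of x ↦ 296x mod 399: 90 orbits of sizes [6, 6, 6, 6, 6, 6, 6, 6, 6, 6, 6, 6, 6, 6, 6, 6, 6, 6, 6, 6, 6, 6, 6, 6, 6, 6, 6, 6, 6, 6, 6, 6, 6, 6, 6, 6, 6, 6, 6, 6, 6, 6, 6, 6, 3, 3, 3, 3, 3, 3, 3, 3, 3, 3, 3, 3, 3, 3, 3, 3, 3, 3, 3, 3, 3, 3, 3, 3, 3, 3, 3, 3, 3, 3, 3, 3, 3, 3, 3, 3, 3, 3, 3, 3, 3, 3, 3, 3, 2, 1].
With 90 cycles on 399 points, sign = (−1)^{399−90} = -1.
Zolotarev: (296|399) = -1, matching the cycle-count sign.

-1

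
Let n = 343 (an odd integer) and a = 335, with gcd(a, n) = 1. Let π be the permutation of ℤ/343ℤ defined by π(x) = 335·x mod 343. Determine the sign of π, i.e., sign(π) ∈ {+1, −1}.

-1

Trace 286: π^k(286) = [286, 113, 125, 29, 111, 141, 244] for k=0..6.
π_335 has 10 disjoint cycles with lengths [98, 98, 98, 14, 14, 14, 2, 2, 2, 1] on {0,…,342}.
10 cycles on 343: each ℓ→(−1)^(ℓ−1), product (−1)^333 = -1.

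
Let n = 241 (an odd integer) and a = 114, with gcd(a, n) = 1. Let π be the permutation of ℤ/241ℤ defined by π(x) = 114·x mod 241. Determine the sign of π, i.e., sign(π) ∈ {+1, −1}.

Start at x=90: 90 → 138 → 67 → 167 → 240 → 127 → 18 → … (one orbit).
The orbit structure of x ↦ 114x mod 241: 2 orbits of sizes [240, 1].
Σ(ℓ_i−1) = 241−2 = 239; sign = (−1)^239 = -1.

-1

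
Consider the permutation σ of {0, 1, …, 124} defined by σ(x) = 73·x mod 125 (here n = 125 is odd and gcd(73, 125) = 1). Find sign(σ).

Trace 6: π^k(6) = [6, 63, 99, 102, 71, 58, 109] for k=0..6.
Cycle type of π: 100 + 20 + 4 + 1; total 4 cycles.
n − c = 125 − 4 = 121; sign = (−1)^121 = -1.

-1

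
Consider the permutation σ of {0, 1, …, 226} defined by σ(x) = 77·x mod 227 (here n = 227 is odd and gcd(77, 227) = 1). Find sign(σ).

+1

Start at x=109: 109 → 221 → 219 → 65 → 11 → 166 → 70 → … (one orbit).
π_77 has 3 disjoint cycles with lengths [113, 113, 1] on {0,…,226}.
3 cycles on 227: each ℓ→(−1)^(ℓ−1), product (−1)^224 = +1.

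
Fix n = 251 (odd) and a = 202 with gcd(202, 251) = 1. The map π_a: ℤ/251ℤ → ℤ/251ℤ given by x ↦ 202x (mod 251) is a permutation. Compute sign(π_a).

-1

Orbit of 158 under x↦202x: [158, 39, 97, 16, 220, 13, 116]… (length divides ord_251(202)).
Decompose π into cycles: lengths [250, 1] (2 cycles, including the fixed point 0).
n − c = 251 − 2 = 249; sign = (−1)^249 = -1.
The Jacobi symbol (202|251) = -1 (Zolotarev) agrees.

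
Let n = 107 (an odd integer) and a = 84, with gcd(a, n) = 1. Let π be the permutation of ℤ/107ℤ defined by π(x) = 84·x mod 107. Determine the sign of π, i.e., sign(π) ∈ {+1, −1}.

Orbit of 78 under x↦84x: [78, 25, 67, 64, 26, 44, 58]… (length divides ord_107(84)).
2 cycles of lengths [106, 1].
2 cycles on 107: each ℓ→(−1)^(ℓ−1), product (−1)^105 = -1.
(84|107)_J = -1 (Zolotarev's lemma cross-check).

-1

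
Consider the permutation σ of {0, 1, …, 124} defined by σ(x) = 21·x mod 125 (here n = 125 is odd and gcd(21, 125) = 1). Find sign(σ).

Trace 121: π^k(121) = [121, 41, 111, 81, 76, 96, 16] for k=0..6.
Cycle type of π: 25×4 + 5×4 + 1×5; total 13 cycles.
13 cycles on 125: each ℓ→(−1)^(ℓ−1), product (−1)^112 = +1.
Via Zolotarev, sign(π_{21}) = (21|125) = +1.

+1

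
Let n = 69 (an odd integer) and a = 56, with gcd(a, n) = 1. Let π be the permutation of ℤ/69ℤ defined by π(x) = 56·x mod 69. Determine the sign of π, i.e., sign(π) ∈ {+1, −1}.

Start at x=53: 53 → 1 → 56 → 31 → 11 → 64 → 65 → … (one orbit).
Cycle lengths of π_56 on ℤ/69ℤ: [22, 22, 22, 2, 1]; 5 cycles in total.
69 − 5 = 64 transpositions; sign(π) = (−1)^64 = +1.

+1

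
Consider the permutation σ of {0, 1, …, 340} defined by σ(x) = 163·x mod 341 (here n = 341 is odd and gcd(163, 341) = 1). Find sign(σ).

+1

Start at x=47: 47 → 159 → 1 → 163 → 312 → 47 (one orbit).
69 cycles of lengths [5, 5, 5, 5, 5, 5, 5, 5, 5, 5, 5, 5, 5, 5, 5, 5, 5, 5, 5, 5, 5, 5, 5, 5, 5, 5, 5, 5, 5, 5, 5, 5, 5, 5, 5, 5, 5, 5, 5, 5, 5, 5, 5, 5, 5, 5, 5, 5, 5, 5, 5, 5, 5, 5, 5, 5, 5, 5, 5, 5, 5, 5, 5, 5, 5, 5, 5, 5, 1].
n − c = 341 − 69 = 272; sign = (−1)^272 = +1.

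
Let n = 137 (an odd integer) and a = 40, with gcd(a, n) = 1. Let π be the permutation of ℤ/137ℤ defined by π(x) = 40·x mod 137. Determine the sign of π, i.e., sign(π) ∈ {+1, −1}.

-1

Orbit of 81 under x↦40x: [81, 89, 135, 57, 88, 95, 101]… (length divides ord_137(40)).
The orbit structure of x ↦ 40x mod 137: 2 orbits of sizes [136, 1].
137 − 2 = 135 transpositions; sign(π) = (−1)^135 = -1.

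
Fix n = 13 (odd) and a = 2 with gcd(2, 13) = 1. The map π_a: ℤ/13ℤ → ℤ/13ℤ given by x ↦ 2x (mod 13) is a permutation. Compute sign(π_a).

-1

Orbit of 12 under x↦2x: [12, 11, 9, 5, 10, 7, 1]… (length divides ord_13(2)).
The orbit structure of x ↦ 2x mod 13: 2 orbits of sizes [12, 1].
n − c = 13 − 2 = 11; sign = (−1)^11 = -1.
Check: (2/13) = -1 by Zolotarev.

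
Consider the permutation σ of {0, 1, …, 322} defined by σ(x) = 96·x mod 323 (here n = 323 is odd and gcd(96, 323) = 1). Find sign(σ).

Start at x=210: 210 → 134 → 267 → 115 → 58 → 77 → 286 → … (one orbit).
38 cycles of lengths [16, 16, 16, 16, 16, 16, 16, 16, 16, 16, 16, 16, 16, 16, 16, 16, 16, 16, 16, 1, 1, 1, 1, 1, 1, 1, 1, 1, 1, 1, 1, 1, 1, 1, 1, 1, 1, 1].
323 − 38 = 285 transpositions; sign(π) = (−1)^285 = -1.

-1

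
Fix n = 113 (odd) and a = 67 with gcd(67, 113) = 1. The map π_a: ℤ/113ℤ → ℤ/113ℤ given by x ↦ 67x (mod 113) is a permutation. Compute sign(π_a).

-1

Orbit of 9 under x↦67x: [9, 38, 60, 65, 61, 19, 30]… (length divides ord_113(67)).
Cycle type of π: 112 + 1; total 2 cycles.
Σ(ℓ_i−1) = 113−2 = 111; sign = (−1)^111 = -1.
The Jacobi symbol (67|113) = -1 (Zolotarev) agrees.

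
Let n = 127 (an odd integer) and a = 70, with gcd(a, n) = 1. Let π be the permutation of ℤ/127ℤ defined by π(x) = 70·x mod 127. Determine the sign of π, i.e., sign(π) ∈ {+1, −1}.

+1

Orbit of 16 under x↦70x: [16, 104, 41, 76, 113, 36, 107]… (length divides ord_127(70)).
π_70 has 3 disjoint cycles with lengths [63, 63, 1] on {0,…,126}.
127 − 3 = 124 transpositions; sign(π) = (−1)^124 = +1.
Zolotarev: (70|127) = +1, matching the cycle-count sign.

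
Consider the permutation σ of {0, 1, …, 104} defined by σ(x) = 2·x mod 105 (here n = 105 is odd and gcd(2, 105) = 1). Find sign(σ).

Orbit of 16 under x↦2x: [16, 32, 64, 23, 46, 92, 79]… (length divides ord_105(2)).
Cycle lengths of π_2 on ℤ/105ℤ: [12, 12, 12, 12, 12, 12, 6, 6, 4, 4, 4, 3, 3, 2, 1]; 15 cycles in total.
With 15 cycles on 105 points, sign = (−1)^{105−15} = +1.

+1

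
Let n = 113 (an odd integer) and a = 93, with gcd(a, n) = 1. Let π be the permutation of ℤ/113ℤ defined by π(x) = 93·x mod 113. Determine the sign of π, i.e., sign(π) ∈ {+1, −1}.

-1

Start at x=27: 27 → 25 → 65 → 56 → 10 → 26 → 45 → … (one orbit).
Decompose π into cycles: lengths [112, 1] (2 cycles, including the fixed point 0).
113 − 2 = 111 transpositions; sign(π) = (−1)^111 = -1.
The Jacobi symbol (93|113) = -1 (Zolotarev) agrees.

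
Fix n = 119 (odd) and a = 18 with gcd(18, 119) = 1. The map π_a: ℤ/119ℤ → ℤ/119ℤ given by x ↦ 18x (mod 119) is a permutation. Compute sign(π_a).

+1

Start at x=86: 86 → 1 → 18 → 86 (one orbit).
Cycle lengths of π_18 on ℤ/119ℤ: [3, 3, 3, 3, 3, 3, 3, 3, 3, 3, 3, 3, 3, 3, 3, 3, 3, 3, 3, 3, 3, 3, 3, 3, 3, 3, 3, 3, 3, 3, 3, 3, 3, 3, 1, 1, 1, 1, 1, 1, 1, 1, 1, 1, 1, 1, 1, 1, 1, 1, 1]; 51 cycles in total.
119 − 51 = 68 transpositions; sign(π) = (−1)^68 = +1.
(18|119)_J = +1 (Zolotarev's lemma cross-check).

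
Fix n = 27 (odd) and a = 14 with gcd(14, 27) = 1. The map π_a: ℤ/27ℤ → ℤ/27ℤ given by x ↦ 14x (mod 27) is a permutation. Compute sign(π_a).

Orbit of 26 under x↦14x: [26, 13, 20, 10, 5, 16, 8]… (length divides ord_27(14)).
Cycle lengths of π_14 on ℤ/27ℤ: [18, 6, 2, 1]; 4 cycles in total.
n − c = 27 − 4 = 23; sign = (−1)^23 = -1.
Check: (14/27) = -1 by Zolotarev.

-1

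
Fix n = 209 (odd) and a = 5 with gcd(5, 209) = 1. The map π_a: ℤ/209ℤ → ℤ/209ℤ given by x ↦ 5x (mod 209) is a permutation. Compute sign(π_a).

+1

Start at x=58: 58 → 81 → 196 → 144 → 93 → 47 → 26 → … (one orbit).
π_5 has 9 disjoint cycles with lengths [45, 45, 45, 45, 9, 9, 5, 5, 1] on {0,…,208}.
With 9 cycles on 209 points, sign = (−1)^{209−9} = +1.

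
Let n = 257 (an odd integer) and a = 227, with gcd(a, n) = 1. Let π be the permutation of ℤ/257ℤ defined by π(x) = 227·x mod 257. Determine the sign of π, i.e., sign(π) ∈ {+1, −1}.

+1

Start at x=128: 128 → 15 → 64 → 136 → 32 → 68 → 16 → … (one orbit).
Cycle lengths of π_227 on ℤ/257ℤ: [32, 32, 32, 32, 32, 32, 32, 32, 1]; 9 cycles in total.
sign(π) = (−1)^{n − #cycles} = (−1)^{257−9} = (−1)^248 = +1.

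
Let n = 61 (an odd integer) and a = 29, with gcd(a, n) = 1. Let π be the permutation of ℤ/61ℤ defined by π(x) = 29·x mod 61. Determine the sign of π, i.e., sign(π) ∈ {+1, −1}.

-1

Trace 40: π^k(40) = [40, 1, 29, 48, 50, 47, 21] for k=0..6.
π_29 has 6 disjoint cycles with lengths [12, 12, 12, 12, 12, 1] on {0,…,60}.
sign(π) = (−1)^{n − #cycles} = (−1)^{61−6} = (−1)^55 = -1.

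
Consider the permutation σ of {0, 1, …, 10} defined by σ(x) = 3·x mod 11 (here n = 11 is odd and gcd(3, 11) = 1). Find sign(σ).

+1

Trace 3: π^k(3) = [3, 9, 5, 4, 1] for k=0..4.
Cycle lengths of π_3 on ℤ/11ℤ: [5, 5, 1]; 3 cycles in total.
11 − 3 = 8 transpositions; sign(π) = (−1)^8 = +1.
(3|11)_J = +1 (Zolotarev's lemma cross-check).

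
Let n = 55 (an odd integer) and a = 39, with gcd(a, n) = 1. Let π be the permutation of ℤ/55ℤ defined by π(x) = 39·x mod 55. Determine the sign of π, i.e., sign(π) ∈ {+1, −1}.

-1

Trace 1: π^k(1) = [1, 39, 36, 29, 31, 54, 16] for k=0..6.
π_39 has 8 disjoint cycles with lengths [10, 10, 10, 10, 10, 2, 2, 1] on {0,…,54}.
8 cycles on 55: each ℓ→(−1)^(ℓ−1), product (−1)^47 = -1.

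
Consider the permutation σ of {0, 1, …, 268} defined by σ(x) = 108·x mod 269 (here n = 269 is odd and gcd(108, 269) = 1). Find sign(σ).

-1

Orbit of 70 under x↦108x: [70, 28, 65, 26, 118, 101, 148]… (length divides ord_269(108)).
Decompose π into cycles: lengths [268, 1] (2 cycles, including the fixed point 0).
sign(π) = (−1)^{n − #cycles} = (−1)^{269−2} = (−1)^267 = -1.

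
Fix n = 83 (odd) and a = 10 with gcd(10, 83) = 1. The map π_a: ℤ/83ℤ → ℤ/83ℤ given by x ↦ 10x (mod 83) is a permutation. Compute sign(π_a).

Start at x=3: 3 → 30 → 51 → 12 → 37 → 38 → 48 → … (one orbit).
Cycle lengths of π_10 on ℤ/83ℤ: [41, 41, 1]; 3 cycles in total.
3 cycles on 83: each ℓ→(−1)^(ℓ−1), product (−1)^80 = +1.
Via Zolotarev, sign(π_{10}) = (10|83) = +1.

+1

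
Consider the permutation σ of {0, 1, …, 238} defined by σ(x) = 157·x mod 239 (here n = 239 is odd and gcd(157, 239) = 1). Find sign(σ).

+1

Start at x=93: 93 → 22 → 108 → 226 → 110 → 62 → 174 → … (one orbit).
3 cycles of lengths [119, 119, 1].
With 3 cycles on 239 points, sign = (−1)^{239−3} = +1.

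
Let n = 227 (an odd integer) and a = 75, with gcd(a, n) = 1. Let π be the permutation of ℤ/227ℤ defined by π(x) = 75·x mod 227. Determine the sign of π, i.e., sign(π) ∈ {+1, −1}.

+1

Trace 102: π^k(102) = [102, 159, 121, 222, 79, 23, 136] for k=0..6.
π_75 has 3 disjoint cycles with lengths [113, 113, 1] on {0,…,226}.
227 − 3 = 224 transpositions; sign(π) = (−1)^224 = +1.
Check: (75/227) = +1 by Zolotarev.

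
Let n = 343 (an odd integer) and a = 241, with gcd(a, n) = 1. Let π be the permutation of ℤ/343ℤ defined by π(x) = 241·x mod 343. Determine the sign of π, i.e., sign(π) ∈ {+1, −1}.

-1

Start at x=158: 158 → 5 → 176 → 227 → 170 → 153 → 172 → … (one orbit).
The orbit structure of x ↦ 241x mod 343: 4 orbits of sizes [294, 42, 6, 1].
Σ(ℓ_i−1) = 343−4 = 339; sign = (−1)^339 = -1.
Via Zolotarev, sign(π_{241}) = (241|343) = -1.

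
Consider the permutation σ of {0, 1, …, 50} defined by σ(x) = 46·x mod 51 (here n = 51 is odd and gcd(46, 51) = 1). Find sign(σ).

Orbit of 16 under x↦46x: [16, 22, 43, 40, 4, 31, 49]… (length divides ord_51(46)).
6 cycles of lengths [16, 16, 16, 1, 1, 1].
With 6 cycles on 51 points, sign = (−1)^{51−6} = -1.
(46|51)_J = -1 (Zolotarev's lemma cross-check).

-1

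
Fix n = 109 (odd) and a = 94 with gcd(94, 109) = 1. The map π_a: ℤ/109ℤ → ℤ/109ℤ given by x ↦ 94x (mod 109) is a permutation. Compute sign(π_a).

Start at x=38: 38 → 84 → 48 → 43 → 9 → 83 → 63 → … (one orbit).
The orbit structure of x ↦ 94x mod 109: 3 orbits of sizes [54, 54, 1].
With 3 cycles on 109 points, sign = (−1)^{109−3} = +1.
Check: (94/109) = +1 by Zolotarev.

+1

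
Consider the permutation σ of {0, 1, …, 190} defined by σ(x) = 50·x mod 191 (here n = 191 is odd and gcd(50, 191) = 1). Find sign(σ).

Orbit of 86 under x↦50x: [86, 98, 125, 138, 24, 54, 26]… (length divides ord_191(50)).
3 cycles of lengths [95, 95, 1].
191 − 3 = 188 transpositions; sign(π) = (−1)^188 = +1.
Zolotarev: (50|191) = +1, matching the cycle-count sign.

+1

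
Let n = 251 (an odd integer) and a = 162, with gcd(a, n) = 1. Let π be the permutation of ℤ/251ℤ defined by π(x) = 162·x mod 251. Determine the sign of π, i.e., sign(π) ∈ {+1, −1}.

-1

Orbit of 103 under x↦162x: [103, 120, 113, 234, 7, 130, 227]… (length divides ord_251(162)).
The orbit structure of x ↦ 162x mod 251: 2 orbits of sizes [250, 1].
251 − 2 = 249 transpositions; sign(π) = (−1)^249 = -1.
Zolotarev: (162|251) = -1, matching the cycle-count sign.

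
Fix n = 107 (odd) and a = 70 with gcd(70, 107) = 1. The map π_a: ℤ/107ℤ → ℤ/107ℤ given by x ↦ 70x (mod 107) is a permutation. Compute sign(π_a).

Orbit of 100 under x↦70x: [100, 45, 47, 80, 36, 59, 64]… (length divides ord_107(70)).
Decompose π into cycles: lengths [106, 1] (2 cycles, including the fixed point 0).
sign(π) = (−1)^{n − #cycles} = (−1)^{107−2} = (−1)^105 = -1.

-1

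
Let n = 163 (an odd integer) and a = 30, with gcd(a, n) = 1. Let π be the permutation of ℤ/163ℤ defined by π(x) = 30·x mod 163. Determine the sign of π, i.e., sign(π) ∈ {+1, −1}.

Trace 59: π^k(59) = [59, 140, 125, 1, 30, 85, 105] for k=0..6.
The orbit structure of x ↦ 30x mod 163: 10 orbits of sizes [18, 18, 18, 18, 18, 18, 18, 18, 18, 1].
sign(π) = (−1)^{n − #cycles} = (−1)^{163−10} = (−1)^153 = -1.
Via Zolotarev, sign(π_{30}) = (30|163) = -1.

-1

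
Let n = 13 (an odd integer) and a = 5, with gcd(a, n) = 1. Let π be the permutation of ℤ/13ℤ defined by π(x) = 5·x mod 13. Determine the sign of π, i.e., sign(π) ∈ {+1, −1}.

Orbit of 8 under x↦5x: [8, 1, 5, 12]… (length divides ord_13(5)).
Cycle type of π: 4×3 + 1; total 4 cycles.
sign(π) = (−1)^{n − #cycles} = (−1)^{13−4} = (−1)^9 = -1.
Check: (5/13) = -1 by Zolotarev.

-1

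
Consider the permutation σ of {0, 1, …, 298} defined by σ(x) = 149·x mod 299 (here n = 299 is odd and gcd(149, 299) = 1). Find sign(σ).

Orbit of 95 under x↦149x: [95, 102, 248, 175, 62, 268, 165]… (length divides ord_299(149)).
π_149 has 5 disjoint cycles with lengths [132, 132, 22, 12, 1] on {0,…,298}.
With 5 cycles on 299 points, sign = (−1)^{299−5} = +1.
(149|299)_J = +1 (Zolotarev's lemma cross-check).

+1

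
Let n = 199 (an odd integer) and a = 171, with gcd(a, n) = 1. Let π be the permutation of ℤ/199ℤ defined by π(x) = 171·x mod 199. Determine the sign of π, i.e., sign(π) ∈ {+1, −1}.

-1

Trace 172: π^k(172) = [172, 159, 125, 82, 92, 11, 90] for k=0..6.
Decompose π into cycles: lengths [66, 66, 66, 1] (4 cycles, including the fixed point 0).
Σ(ℓ_i−1) = 199−4 = 195; sign = (−1)^195 = -1.
Check: (171/199) = -1 by Zolotarev.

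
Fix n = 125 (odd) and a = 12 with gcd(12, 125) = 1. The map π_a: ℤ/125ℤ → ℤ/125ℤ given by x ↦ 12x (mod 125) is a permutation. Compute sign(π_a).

Start at x=41: 41 → 117 → 29 → 98 → 51 → 112 → 94 → … (one orbit).
π_12 has 4 disjoint cycles with lengths [100, 20, 4, 1] on {0,…,124}.
4 cycles on 125: each ℓ→(−1)^(ℓ−1), product (−1)^121 = -1.
Zolotarev: (12|125) = -1, matching the cycle-count sign.

-1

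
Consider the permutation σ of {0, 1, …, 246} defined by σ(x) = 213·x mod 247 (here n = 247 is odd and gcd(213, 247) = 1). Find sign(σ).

-1

Start at x=144: 144 → 44 → 233 → 229 → 118 → 187 → 64 → … (one orbit).
Cycle type of π: 36×6 + 9×2 + 4×3 + 1; total 12 cycles.
12 cycles on 247: each ℓ→(−1)^(ℓ−1), product (−1)^235 = -1.
Zolotarev: (213|247) = -1, matching the cycle-count sign.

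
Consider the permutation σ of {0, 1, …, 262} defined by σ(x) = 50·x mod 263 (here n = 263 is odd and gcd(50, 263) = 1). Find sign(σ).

+1

Orbit of 18 under x↦50x: [18, 111, 27, 35, 172, 184, 258]… (length divides ord_263(50)).
The orbit structure of x ↦ 50x mod 263: 3 orbits of sizes [131, 131, 1].
n − c = 263 − 3 = 260; sign = (−1)^260 = +1.
(50|263)_J = +1 (Zolotarev's lemma cross-check).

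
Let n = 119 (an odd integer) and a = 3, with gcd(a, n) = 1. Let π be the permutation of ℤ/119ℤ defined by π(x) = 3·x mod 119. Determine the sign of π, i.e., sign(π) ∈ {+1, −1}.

Start at x=82: 82 → 8 → 24 → 72 → 97 → 53 → 40 → … (one orbit).
Cycle lengths of π_3 on ℤ/119ℤ: [48, 48, 16, 6, 1]; 5 cycles in total.
5 cycles on 119: each ℓ→(−1)^(ℓ−1), product (−1)^114 = +1.
(3|119)_J = +1 (Zolotarev's lemma cross-check).

+1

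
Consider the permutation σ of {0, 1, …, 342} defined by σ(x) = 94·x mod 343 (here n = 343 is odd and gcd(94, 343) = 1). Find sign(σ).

Start at x=120: 120 → 304 → 107 → 111 → 144 → 159 → 197 → … (one orbit).
Decompose π into cycles: lengths [294, 42, 6, 1] (4 cycles, including the fixed point 0).
n − c = 343 − 4 = 339; sign = (−1)^339 = -1.

-1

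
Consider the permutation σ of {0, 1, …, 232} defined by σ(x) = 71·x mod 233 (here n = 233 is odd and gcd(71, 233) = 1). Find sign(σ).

Orbit of 102 under x↦71x: [102, 19, 184, 16, 204, 38, 135]… (length divides ord_233(71)).
Cycle type of π: 29×8 + 1; total 9 cycles.
sign(π) = (−1)^{n − #cycles} = (−1)^{233−9} = (−1)^224 = +1.

+1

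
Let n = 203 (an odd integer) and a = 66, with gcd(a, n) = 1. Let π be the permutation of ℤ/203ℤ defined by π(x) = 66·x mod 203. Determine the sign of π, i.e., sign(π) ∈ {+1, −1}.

Orbit of 53 under x↦66x: [53, 47, 57, 108, 23, 97, 109]… (length divides ord_203(66)).
Decompose π into cycles: lengths [84, 84, 28, 6, 1] (5 cycles, including the fixed point 0).
With 5 cycles on 203 points, sign = (−1)^{203−5} = +1.

+1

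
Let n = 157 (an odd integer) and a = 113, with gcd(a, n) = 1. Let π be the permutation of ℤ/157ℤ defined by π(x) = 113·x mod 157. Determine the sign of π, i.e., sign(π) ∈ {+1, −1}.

Trace 153: π^k(153) = [153, 19, 106, 46, 17, 37, 99] for k=0..6.
Cycle type of π: 39×4 + 1; total 5 cycles.
157 − 5 = 152 transpositions; sign(π) = (−1)^152 = +1.
Check: (113/157) = +1 by Zolotarev.

+1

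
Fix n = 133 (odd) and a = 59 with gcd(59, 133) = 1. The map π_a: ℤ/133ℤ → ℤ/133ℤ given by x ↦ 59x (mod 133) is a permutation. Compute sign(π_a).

Start at x=23: 23 → 27 → 130 → 89 → 64 → 52 → 9 → … (one orbit).
The orbit structure of x ↦ 59x mod 133: 9 orbits of sizes [18, 18, 18, 18, 18, 18, 18, 6, 1].
sign(π) = (−1)^{n − #cycles} = (−1)^{133−9} = (−1)^124 = +1.
Via Zolotarev, sign(π_{59}) = (59|133) = +1.

+1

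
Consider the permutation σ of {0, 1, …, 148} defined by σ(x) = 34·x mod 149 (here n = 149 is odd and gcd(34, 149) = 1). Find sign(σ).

-1

Start at x=40: 40 → 19 → 50 → 61 → 137 → 39 → 134 → … (one orbit).
The orbit structure of x ↦ 34x mod 149: 2 orbits of sizes [148, 1].
149 − 2 = 147 transpositions; sign(π) = (−1)^147 = -1.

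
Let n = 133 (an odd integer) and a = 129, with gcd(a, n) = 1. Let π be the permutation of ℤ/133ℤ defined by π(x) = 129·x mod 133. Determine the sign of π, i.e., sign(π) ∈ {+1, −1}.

+1

Start at x=4: 4 → 117 → 64 → 10 → 93 → 27 → 25 → … (one orbit).
The orbit structure of x ↦ 129x mod 133: 9 orbits of sizes [18, 18, 18, 18, 18, 18, 18, 6, 1].
133 − 9 = 124 transpositions; sign(π) = (−1)^124 = +1.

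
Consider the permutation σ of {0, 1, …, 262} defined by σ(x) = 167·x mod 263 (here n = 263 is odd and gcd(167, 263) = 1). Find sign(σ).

Trace 124: π^k(124) = [124, 194, 49, 30, 13, 67, 143] for k=0..6.
The orbit structure of x ↦ 167x mod 263: 2 orbits of sizes [262, 1].
sign(π) = (−1)^{n − #cycles} = (−1)^{263−2} = (−1)^261 = -1.
Via Zolotarev, sign(π_{167}) = (167|263) = -1.

-1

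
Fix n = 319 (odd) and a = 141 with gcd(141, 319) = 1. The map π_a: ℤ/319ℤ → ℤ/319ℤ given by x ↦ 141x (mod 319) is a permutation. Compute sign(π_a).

Trace 169: π^k(169) = [169, 223, 181, 1, 141, 103, 168] for k=0..6.
Cycle type of π: 35×8 + 7×4 + 5×2 + 1; total 15 cycles.
15 cycles on 319: each ℓ→(−1)^(ℓ−1), product (−1)^304 = +1.
Zolotarev: (141|319) = +1, matching the cycle-count sign.

+1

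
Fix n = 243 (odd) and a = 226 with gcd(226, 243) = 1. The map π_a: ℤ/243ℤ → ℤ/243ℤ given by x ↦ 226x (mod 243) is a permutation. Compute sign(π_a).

+1

Start at x=37: 37 → 100 → 1 → 226 → 46 → 190 → 172 → … (one orbit).
27 cycles of lengths [27, 27, 27, 27, 27, 27, 9, 9, 9, 9, 9, 9, 3, 3, 3, 3, 3, 3, 1, 1, 1, 1, 1, 1, 1, 1, 1].
n − c = 243 − 27 = 216; sign = (−1)^216 = +1.
The Jacobi symbol (226|243) = +1 (Zolotarev) agrees.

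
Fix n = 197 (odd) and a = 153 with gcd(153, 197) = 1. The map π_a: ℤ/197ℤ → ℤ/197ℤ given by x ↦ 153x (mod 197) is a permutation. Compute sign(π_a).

Trace 69: π^k(69) = [69, 116, 18, 193, 176, 136, 123] for k=0..6.
Cycle type of π: 196 + 1; total 2 cycles.
With 2 cycles on 197 points, sign = (−1)^{197−2} = -1.
Zolotarev: (153|197) = -1, matching the cycle-count sign.

-1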